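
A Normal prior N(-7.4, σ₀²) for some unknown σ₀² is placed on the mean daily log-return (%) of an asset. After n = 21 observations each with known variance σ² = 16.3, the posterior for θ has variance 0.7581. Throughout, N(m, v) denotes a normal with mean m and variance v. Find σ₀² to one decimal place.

σ₀² = 32.5

Posterior precision equals prior precision plus data precision: 1/σ_n² = 1/σ₀² + n/σ².
So 1/σ₀² = 1/0.7581 − 21/16.3 = 1.319087 − 1.288344 = 0.030743.
Hence σ₀² = 1/0.030743 ≈ 32.5.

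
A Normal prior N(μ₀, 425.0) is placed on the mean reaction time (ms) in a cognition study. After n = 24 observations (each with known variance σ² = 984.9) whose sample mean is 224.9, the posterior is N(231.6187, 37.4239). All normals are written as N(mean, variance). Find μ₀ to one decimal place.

μ₀ = 301.2

The posterior mean is a precision-weighted average: μ_n = (τ₀μ₀ + τ_data·x̄)/(τ₀+τ_data), with τ₀=1/σ₀² and τ_data=n/σ².
Here τ₀ = 1/425.0 = 0.002353 and τ_data = 24/984.9 = 0.024368, so τ_n = 0.026721.
Rearranging for μ₀: μ₀ = (μ_n·τ_n − τ_data·x̄)/τ₀ = (231.6187·0.026721 − 0.024368·224.9) / 0.002353 = 0.708720/0.002353 ≈ 301.2.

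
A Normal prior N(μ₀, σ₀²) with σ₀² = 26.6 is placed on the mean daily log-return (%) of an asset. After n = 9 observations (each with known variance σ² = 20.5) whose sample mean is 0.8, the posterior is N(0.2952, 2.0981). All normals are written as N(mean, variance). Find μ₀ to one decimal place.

μ₀ = -5.6

With known observation variance, the Normal–Normal posterior has precision τ_n = τ₀ + n/σ² and mean μ_n = (τ₀μ₀ + (n/σ²)x̄)/τ_n.
Here τ₀ = 1/26.6 = 0.037594 and τ_data = 9/20.5 = 0.439024, so τ_n = 0.476618.
Rearranging for μ₀: μ₀ = (μ_n·τ_n − τ_data·x̄)/τ₀ = (0.2952·0.476618 − 0.439024·0.8) / 0.037594 = -0.210522/0.037594 ≈ -5.6.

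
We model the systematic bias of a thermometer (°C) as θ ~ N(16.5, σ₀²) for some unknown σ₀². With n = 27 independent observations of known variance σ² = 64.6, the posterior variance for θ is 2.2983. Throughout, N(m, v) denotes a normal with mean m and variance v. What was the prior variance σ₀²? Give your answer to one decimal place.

σ₀² = 58.3

Posterior precision equals prior precision plus data precision: 1/σ_n² = 1/σ₀² + n/σ².
So 1/σ₀² = 1/2.2983 − 27/64.6 = 0.435104 − 0.417957 = 0.017147.
Hence σ₀² = 1/0.017147 ≈ 58.3.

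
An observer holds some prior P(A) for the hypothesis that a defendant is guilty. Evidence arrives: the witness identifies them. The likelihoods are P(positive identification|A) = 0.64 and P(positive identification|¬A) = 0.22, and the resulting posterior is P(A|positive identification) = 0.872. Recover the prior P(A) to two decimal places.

P(A) = 0.70

In odds form, posterior odds = prior odds × likelihood ratio, so prior odds = posterior odds ÷ LR.
Posterior odds = 0.872/(1−0.872) = 6.8125. LR = 0.64/0.22 = 2.9091.
Prior odds = 6.8125/2.9091 = 2.3418, so P(A) = 2.3418/(1+2.3418) ≈ 0.70.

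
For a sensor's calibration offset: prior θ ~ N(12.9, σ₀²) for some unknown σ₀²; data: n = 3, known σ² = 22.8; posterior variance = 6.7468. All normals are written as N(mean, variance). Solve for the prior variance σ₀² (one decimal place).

For the Normal–Normal model with known σ², precisions add: τ_n = τ₀ + n/σ².
So 1/σ₀² = 1/6.7468 − 3/22.8 = 0.148218 − 0.131579 = 0.016639.
Hence σ₀² = 1/0.016639 ≈ 60.1.

σ₀² = 60.1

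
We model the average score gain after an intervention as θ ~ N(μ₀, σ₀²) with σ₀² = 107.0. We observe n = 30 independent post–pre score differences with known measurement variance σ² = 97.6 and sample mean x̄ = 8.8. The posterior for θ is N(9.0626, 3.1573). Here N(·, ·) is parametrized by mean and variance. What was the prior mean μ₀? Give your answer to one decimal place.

The posterior mean is a precision-weighted average: μ_n = (τ₀μ₀ + τ_data·x̄)/(τ₀+τ_data), with τ₀=1/σ₀² and τ_data=n/σ².
Here τ₀ = 1/107.0 = 0.009346 and τ_data = 30/97.6 = 0.307377, so τ_n = 0.316723.
Rearranging for μ₀: μ₀ = (μ_n·τ_n − τ_data·x̄)/τ₀ = (9.0626·0.316723 − 0.307377·8.8) / 0.009346 = 0.165416/0.009346 ≈ 17.7.

μ₀ = 17.7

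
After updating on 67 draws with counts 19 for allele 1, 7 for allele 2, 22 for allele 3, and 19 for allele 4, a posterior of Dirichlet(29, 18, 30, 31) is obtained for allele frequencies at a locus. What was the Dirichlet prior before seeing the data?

For a Dirichlet(α) prior with multinomial counts c, the posterior is Dirichlet(α + c) componentwise.
Subtract each count from the matching posterior parameter: 29−19=10, 18−7=11, 30−22=8, 31−19=12.

Dirichlet(10, 11, 8, 12)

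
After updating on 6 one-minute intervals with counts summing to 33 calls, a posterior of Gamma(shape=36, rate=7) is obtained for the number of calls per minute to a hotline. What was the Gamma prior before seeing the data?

Gamma(shape=3, rate=1)

Gamma–Poisson conjugacy: posterior shape = α + Σxᵢ, posterior rate = β + n.
So α = 36 − 33 = 3 and β = 7 − 6 = 1.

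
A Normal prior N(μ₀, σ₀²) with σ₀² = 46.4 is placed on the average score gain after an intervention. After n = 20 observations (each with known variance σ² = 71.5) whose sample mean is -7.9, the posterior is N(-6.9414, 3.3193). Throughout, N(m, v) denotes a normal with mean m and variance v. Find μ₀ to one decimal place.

The posterior mean is a precision-weighted average: μ_n = (τ₀μ₀ + τ_data·x̄)/(τ₀+τ_data), with τ₀=1/σ₀² and τ_data=n/σ².
Here τ₀ = 1/46.4 = 0.021552 and τ_data = 20/71.5 = 0.279720, so τ_n = 0.301272.
Rearranging for μ₀: μ₀ = (μ_n·τ_n − τ_data·x̄)/τ₀ = (-6.9414·0.301272 − 0.279720·-7.9) / 0.021552 = 0.118539/0.021552 ≈ 5.5.

μ₀ = 5.5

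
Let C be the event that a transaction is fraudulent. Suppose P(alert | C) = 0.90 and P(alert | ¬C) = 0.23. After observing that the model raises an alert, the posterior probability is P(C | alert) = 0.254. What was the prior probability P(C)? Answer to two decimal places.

P(C) = 0.08

Bayes' rule in odds form gives O(C|E) = O(C)·[P(E|C)/P(E|¬C)], hence O(C) = O(C|E)/LR.
Posterior odds = 0.254/(1−0.254) = 0.3405. LR = 0.90/0.23 = 3.9130.
Prior odds = 0.3405/3.9130 = 0.0870, so P(C) = 0.0870/(1+0.0870) ≈ 0.08.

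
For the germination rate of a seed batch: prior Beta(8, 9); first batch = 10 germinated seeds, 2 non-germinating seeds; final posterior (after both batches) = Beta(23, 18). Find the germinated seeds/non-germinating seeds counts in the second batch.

Sequential conjugate updates are equivalent to a single update on the pooled data, so total successes = posterior α − prior α and total failures = posterior β − prior β.
Total across both batches: 23−8=15 germinated seeds, 18−9=9 non-germinating seeds.
Subtract the first batch: 15−10=5 germinated seeds and 9−2=7 non-germinating seeds.

5 germinated seeds and 7 non-germinating seeds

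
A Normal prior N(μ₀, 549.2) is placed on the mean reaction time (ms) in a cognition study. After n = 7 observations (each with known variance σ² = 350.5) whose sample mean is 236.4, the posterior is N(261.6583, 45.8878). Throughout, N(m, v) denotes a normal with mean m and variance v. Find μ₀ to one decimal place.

μ₀ = 538.7

With known observation variance, the Normal–Normal posterior has precision τ_n = τ₀ + n/σ² and mean μ_n = (τ₀μ₀ + (n/σ²)x̄)/τ_n.
Here τ₀ = 1/549.2 = 0.001821 and τ_data = 7/350.5 = 0.019971, so τ_n = 0.021792.
Rearranging for μ₀: μ₀ = (μ_n·τ_n − τ_data·x̄)/τ₀ = (261.6583·0.021792 − 0.019971·236.4) / 0.001821 = 0.980913/0.001821 ≈ 538.7.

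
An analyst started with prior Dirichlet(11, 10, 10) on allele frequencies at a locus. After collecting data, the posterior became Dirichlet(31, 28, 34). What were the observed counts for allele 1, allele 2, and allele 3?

counts (20, 18, 24)

For a Dirichlet(α) prior with multinomial counts c, the posterior is Dirichlet(α + c) componentwise.
Counts are posterior − prior componentwise: 31−11=20, 28−10=18, 34−10=24.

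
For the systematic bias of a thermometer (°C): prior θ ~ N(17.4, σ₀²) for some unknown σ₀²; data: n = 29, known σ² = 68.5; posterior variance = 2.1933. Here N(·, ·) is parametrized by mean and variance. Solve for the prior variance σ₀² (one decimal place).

Posterior precision equals prior precision plus data precision: 1/σ_n² = 1/σ₀² + n/σ².
So 1/σ₀² = 1/2.1933 − 29/68.5 = 0.455934 − 0.423358 = 0.032576.
Hence σ₀² = 1/0.032576 ≈ 30.7.

σ₀² = 30.7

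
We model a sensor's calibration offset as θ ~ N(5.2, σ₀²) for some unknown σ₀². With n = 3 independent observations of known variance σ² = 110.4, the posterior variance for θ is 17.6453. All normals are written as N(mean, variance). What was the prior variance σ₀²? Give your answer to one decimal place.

Posterior precision equals prior precision plus data precision: 1/σ_n² = 1/σ₀² + n/σ².
So 1/σ₀² = 1/17.6453 − 3/110.4 = 0.056672 − 0.027174 = 0.029498.
Hence σ₀² = 1/0.029498 ≈ 33.9.

σ₀² = 33.9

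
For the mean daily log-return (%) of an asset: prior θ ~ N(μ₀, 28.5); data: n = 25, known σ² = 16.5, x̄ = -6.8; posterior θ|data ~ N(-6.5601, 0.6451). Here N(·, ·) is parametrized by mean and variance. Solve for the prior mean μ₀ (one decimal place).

μ₀ = 3.8

With known observation variance, the Normal–Normal posterior has precision τ_n = τ₀ + n/σ² and mean μ_n = (τ₀μ₀ + (n/σ²)x̄)/τ_n.
Here τ₀ = 1/28.5 = 0.035088 and τ_data = 25/16.5 = 1.515152, so τ_n = 1.550240.
Rearranging for μ₀: μ₀ = (μ_n·τ_n − τ_data·x̄)/τ₀ = (-6.5601·1.550240 − 1.515152·-6.8) / 0.035088 = 0.133304/0.035088 ≈ 3.8.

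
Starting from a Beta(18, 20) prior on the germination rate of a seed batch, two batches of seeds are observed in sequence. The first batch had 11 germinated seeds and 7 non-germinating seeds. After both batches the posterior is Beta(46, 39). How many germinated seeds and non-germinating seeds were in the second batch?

17 germinated seeds and 12 non-germinating seeds

Because Beta–binomial updating is additive in the counts, the combined data contributed (α_post−α_prior, β_post−β_prior) successes and failures.
Total across both batches: 46−18=28 germinated seeds, 39−20=19 non-germinating seeds.
Subtract the first batch: 28−11=17 germinated seeds and 19−7=12 non-germinating seeds.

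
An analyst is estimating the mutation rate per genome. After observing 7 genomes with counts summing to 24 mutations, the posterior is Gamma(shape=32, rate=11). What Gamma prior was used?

A Gamma(α, β) prior (rate parametrization) on a Poisson rate with n observations summing to S gives posterior Gamma(α+S, β+n).
So α = 32 − 24 = 8 and β = 11 − 7 = 4.

Gamma(shape=8, rate=4)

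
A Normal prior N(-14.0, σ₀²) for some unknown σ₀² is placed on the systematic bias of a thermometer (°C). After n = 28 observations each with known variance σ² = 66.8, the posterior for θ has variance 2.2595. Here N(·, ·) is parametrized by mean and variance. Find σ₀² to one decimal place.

Posterior precision equals prior precision plus data precision: 1/σ_n² = 1/σ₀² + n/σ².
So 1/σ₀² = 1/2.2595 − 28/66.8 = 0.442576 − 0.419162 = 0.023414.
Hence σ₀² = 1/0.023414 ≈ 42.7.

σ₀² = 42.7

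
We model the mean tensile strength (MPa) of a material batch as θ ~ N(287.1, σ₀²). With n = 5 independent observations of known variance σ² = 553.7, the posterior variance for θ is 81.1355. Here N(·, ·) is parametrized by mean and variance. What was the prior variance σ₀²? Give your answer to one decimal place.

σ₀² = 303.5

Posterior precision equals prior precision plus data precision: 1/σ_n² = 1/σ₀² + n/σ².
So 1/σ₀² = 1/81.1355 − 5/553.7 = 0.012325 − 0.009030 = 0.003295.
Hence σ₀² = 1/0.003295 ≈ 303.5.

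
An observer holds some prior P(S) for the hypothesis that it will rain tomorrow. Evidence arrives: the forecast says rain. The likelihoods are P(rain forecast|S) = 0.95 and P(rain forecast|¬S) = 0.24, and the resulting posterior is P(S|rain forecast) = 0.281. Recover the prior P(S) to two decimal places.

In odds form, posterior odds = prior odds × likelihood ratio, so prior odds = posterior odds ÷ LR.
Posterior odds = 0.281/(1−0.281) = 0.3908. LR = 0.95/0.24 = 3.9583.
Prior odds = 0.3908/3.9583 = 0.0987, so P(S) = 0.0987/(1+0.0987) ≈ 0.09.

P(S) = 0.09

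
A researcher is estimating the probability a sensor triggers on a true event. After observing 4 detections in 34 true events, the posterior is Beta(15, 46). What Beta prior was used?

Under Beta–binomial conjugacy the posterior parameters are (a+s, b+f).
So a = 15 − 4 = 11 and b = 46 − 30 = 16.

Beta(11, 16)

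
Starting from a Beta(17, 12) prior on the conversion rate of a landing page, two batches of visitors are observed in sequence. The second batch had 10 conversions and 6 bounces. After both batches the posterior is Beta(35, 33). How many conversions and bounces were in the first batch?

8 conversions and 15 bounces

Sequential conjugate updates are equivalent to a single update on the pooled data, so total successes = posterior α − prior α and total failures = posterior β − prior β.
Total across both batches: 35−17=18 conversions, 33−12=21 bounces.
Subtract the second batch: 18−10=8 conversions and 21−6=15 bounces.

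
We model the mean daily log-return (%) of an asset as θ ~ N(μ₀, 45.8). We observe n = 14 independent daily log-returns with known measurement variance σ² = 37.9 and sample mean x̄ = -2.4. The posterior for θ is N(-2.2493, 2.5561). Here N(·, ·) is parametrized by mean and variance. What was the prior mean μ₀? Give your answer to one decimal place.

μ₀ = 0.3

The posterior mean is a precision-weighted average: μ_n = (τ₀μ₀ + τ_data·x̄)/(τ₀+τ_data), with τ₀=1/σ₀² and τ_data=n/σ².
Here τ₀ = 1/45.8 = 0.021834 and τ_data = 14/37.9 = 0.369393, so τ_n = 0.391227.
Rearranging for μ₀: μ₀ = (μ_n·τ_n − τ_data·x̄)/τ₀ = (-2.2493·0.391227 − 0.369393·-2.4) / 0.021834 = 0.006556/0.021834 ≈ 0.3.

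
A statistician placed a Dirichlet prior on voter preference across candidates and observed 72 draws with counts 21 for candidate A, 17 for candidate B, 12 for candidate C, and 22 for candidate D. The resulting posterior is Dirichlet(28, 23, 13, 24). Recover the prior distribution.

Dirichlet(7, 6, 1, 2)

For a Dirichlet(α) prior with multinomial counts c, the posterior is Dirichlet(α + c) componentwise.
Subtract each count from the matching posterior parameter: 28−21=7, 23−17=6, 13−12=1, 24−22=2.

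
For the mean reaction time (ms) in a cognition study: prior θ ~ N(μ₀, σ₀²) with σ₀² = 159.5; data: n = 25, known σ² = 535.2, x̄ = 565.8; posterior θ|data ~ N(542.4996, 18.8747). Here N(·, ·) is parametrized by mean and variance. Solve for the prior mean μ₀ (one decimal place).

μ₀ = 368.9

The posterior mean is a precision-weighted average: μ_n = (τ₀μ₀ + τ_data·x̄)/(τ₀+τ_data), with τ₀=1/σ₀² and τ_data=n/σ².
Here τ₀ = 1/159.5 = 0.006270 and τ_data = 25/535.2 = 0.046712, so τ_n = 0.052982.
Rearranging for μ₀: μ₀ = (μ_n·τ_n − τ_data·x̄)/τ₀ = (542.4996·0.052982 − 0.046712·565.8) / 0.006270 = 2.313064/0.006270 ≈ 368.9.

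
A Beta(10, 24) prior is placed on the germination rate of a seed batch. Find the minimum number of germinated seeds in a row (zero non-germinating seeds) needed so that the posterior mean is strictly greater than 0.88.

After k germinated seeds and 0 non-germinating seeds the posterior is Beta(10+k, 24), with mean (10+k)/(10+24+k).
Set (10+k)/(34+k) > 0.88 and solve: k > (0.88·34 − 10)/(1 − 0.88) = 166.000.
The smallest integer exceeding 166.000 is 167, and checking k=167: (177)/(201) = 0.8806 > 0.88.

k = 167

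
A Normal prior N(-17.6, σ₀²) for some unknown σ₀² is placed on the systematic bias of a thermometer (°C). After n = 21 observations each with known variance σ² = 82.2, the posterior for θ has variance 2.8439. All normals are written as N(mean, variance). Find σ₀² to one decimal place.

Posterior precision equals prior precision plus data precision: 1/σ_n² = 1/σ₀² + n/σ².
So 1/σ₀² = 1/2.8439 − 21/82.2 = 0.351630 − 0.255474 = 0.096156.
Hence σ₀² = 1/0.096156 ≈ 10.4.

σ₀² = 10.4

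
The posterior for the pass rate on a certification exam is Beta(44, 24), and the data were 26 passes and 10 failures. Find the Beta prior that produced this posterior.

Beta(18, 14)

A Beta(a, b) prior with s successes and f failures in binomial data gives a Beta(a+s, b+f) posterior.
Subtract the data counts: 44−26=18, 24−10=14.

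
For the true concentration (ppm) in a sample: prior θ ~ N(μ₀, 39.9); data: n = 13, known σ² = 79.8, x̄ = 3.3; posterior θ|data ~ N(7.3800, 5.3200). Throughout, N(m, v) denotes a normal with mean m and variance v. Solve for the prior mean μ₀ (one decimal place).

The posterior mean is a precision-weighted average: μ_n = (τ₀μ₀ + τ_data·x̄)/(τ₀+τ_data), with τ₀=1/σ₀² and τ_data=n/σ².
Here τ₀ = 1/39.9 = 0.025063 and τ_data = 13/79.8 = 0.162907, so τ_n = 0.187970.
Rearranging for μ₀: μ₀ = (μ_n·τ_n − τ_data·x̄)/τ₀ = (7.3800·0.187970 − 0.162907·3.3) / 0.025063 = 0.849626/0.025063 ≈ 33.9.

μ₀ = 33.9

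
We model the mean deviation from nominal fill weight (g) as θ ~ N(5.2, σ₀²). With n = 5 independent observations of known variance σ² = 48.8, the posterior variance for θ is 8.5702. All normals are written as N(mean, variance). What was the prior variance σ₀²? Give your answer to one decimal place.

σ₀² = 70.3

For the Normal–Normal model with known σ², precisions add: τ_n = τ₀ + n/σ².
So 1/σ₀² = 1/8.5702 − 5/48.8 = 0.116683 − 0.102459 = 0.014224.
Hence σ₀² = 1/0.014224 ≈ 70.3.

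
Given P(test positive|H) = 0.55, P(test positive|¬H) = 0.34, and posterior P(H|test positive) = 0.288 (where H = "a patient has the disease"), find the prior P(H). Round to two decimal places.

P(H) = 0.20

Bayes' rule in odds form gives O(H|E) = O(H)·[P(E|H)/P(E|¬H)], hence O(H) = O(H|E)/LR.
Posterior odds = 0.288/(1−0.288) = 0.4045. LR = 0.55/0.34 = 1.6176.
Prior odds = 0.4045/1.6176 = 0.2501, so P(H) = 0.2501/(1+0.2501) ≈ 0.20.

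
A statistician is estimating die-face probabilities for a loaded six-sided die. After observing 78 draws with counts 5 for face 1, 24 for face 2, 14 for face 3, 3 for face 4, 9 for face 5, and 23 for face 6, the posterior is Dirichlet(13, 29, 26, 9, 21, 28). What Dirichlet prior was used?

For a Dirichlet(α) prior with multinomial counts c, the posterior is Dirichlet(α + c) componentwise.
Subtract each count from the matching posterior parameter: 13−5=8, 29−24=5, 26−14=12, 9−3=6, 21−9=12, 28−23=5.

Dirichlet(8, 5, 12, 6, 12, 5)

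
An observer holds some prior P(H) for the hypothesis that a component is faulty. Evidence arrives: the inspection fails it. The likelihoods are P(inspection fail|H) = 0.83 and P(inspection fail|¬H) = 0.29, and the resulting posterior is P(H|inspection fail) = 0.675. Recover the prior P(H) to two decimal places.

P(H) = 0.42

In odds form, posterior odds = prior odds × likelihood ratio, so prior odds = posterior odds ÷ LR.
Posterior odds = 0.675/(1−0.675) = 2.0769. LR = 0.83/0.29 = 2.8621.
Prior odds = 2.0769/2.8621 = 0.7257, so P(H) = 0.7257/(1+0.7257) ≈ 0.42.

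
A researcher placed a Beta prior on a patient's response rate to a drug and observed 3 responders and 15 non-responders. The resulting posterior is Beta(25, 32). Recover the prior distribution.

Beta(22, 17)

Under Beta–binomial conjugacy the posterior parameters are (α+s, β+f).
Subtract the data counts: 25−3=22, 32−15=17.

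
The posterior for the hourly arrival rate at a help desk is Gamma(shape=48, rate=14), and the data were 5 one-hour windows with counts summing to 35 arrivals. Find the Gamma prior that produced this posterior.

Gamma(shape=13, rate=9)

Gamma–Poisson conjugacy: posterior shape = α + Σxᵢ, posterior rate = β + n.
So α = 48 − 35 = 13 and β = 14 − 5 = 9.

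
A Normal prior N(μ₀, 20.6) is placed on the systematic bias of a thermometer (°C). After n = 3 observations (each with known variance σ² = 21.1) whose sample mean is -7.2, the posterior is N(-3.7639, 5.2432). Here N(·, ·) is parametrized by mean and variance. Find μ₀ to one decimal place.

The posterior mean is a precision-weighted average: μ_n = (τ₀μ₀ + τ_data·x̄)/(τ₀+τ_data), with τ₀=1/σ₀² and τ_data=n/σ².
Here τ₀ = 1/20.6 = 0.048544 and τ_data = 3/21.1 = 0.142180, so τ_n = 0.190724.
Rearranging for μ₀: μ₀ = (μ_n·τ_n − τ_data·x̄)/τ₀ = (-3.7639·0.190724 − 0.142180·-7.2) / 0.048544 = 0.305830/0.048544 ≈ 6.3.

μ₀ = 6.3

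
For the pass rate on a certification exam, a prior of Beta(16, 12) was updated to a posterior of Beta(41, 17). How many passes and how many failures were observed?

25 passes and 5 failures

Beta is conjugate to the binomial likelihood: posterior = Beta(a+s, b+f).
So s = 41 − 16 = 25 and f = 17 − 12 = 5.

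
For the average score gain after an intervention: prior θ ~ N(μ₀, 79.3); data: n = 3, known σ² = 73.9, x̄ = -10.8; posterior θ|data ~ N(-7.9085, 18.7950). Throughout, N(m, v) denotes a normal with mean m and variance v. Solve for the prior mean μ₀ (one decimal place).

With known observation variance, the Normal–Normal posterior has precision τ_n = τ₀ + n/σ² and mean μ_n = (τ₀μ₀ + (n/σ²)x̄)/τ_n.
Here τ₀ = 1/79.3 = 0.012610 and τ_data = 3/73.9 = 0.040595, so τ_n = 0.053205.
Rearranging for μ₀: μ₀ = (μ_n·τ_n − τ_data·x̄)/τ₀ = (-7.9085·0.053205 − 0.040595·-10.8) / 0.012610 = 0.017654/0.012610 ≈ 1.4.

μ₀ = 1.4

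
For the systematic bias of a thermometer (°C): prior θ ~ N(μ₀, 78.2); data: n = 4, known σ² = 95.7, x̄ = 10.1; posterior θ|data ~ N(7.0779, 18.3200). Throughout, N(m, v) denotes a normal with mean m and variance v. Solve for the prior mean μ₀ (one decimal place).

μ₀ = -2.8

The posterior mean is a precision-weighted average: μ_n = (τ₀μ₀ + τ_data·x̄)/(τ₀+τ_data), with τ₀=1/σ₀² and τ_data=n/σ².
Here τ₀ = 1/78.2 = 0.012788 and τ_data = 4/95.7 = 0.041797, so τ_n = 0.054585.
Rearranging for μ₀: μ₀ = (μ_n·τ_n − τ_data·x̄)/τ₀ = (7.0779·0.054585 − 0.041797·10.1) / 0.012788 = -0.035803/0.012788 ≈ -2.8.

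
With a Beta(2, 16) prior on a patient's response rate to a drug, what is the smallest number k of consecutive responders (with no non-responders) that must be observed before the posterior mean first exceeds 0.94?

After k responders and 0 non-responders the posterior is Beta(2+k, 16), with mean (2+k)/(2+16+k).
Set (2+k)/(18+k) > 0.94 and solve: k > (0.94·18 − 2)/(1 − 0.94) = 248.667.
The smallest integer exceeding 248.667 is 249.

k = 249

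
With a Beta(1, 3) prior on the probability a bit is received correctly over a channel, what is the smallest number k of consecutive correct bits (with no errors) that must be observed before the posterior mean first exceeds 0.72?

After k correct bits and 0 errors the posterior is Beta(1+k, 3), with mean (1+k)/(1+3+k).
Set (1+k)/(4+k) > 0.72 and solve: k > (0.72·4 − 1)/(1 − 0.72) = 6.714.
The smallest integer exceeding 6.714 is 7.

k = 7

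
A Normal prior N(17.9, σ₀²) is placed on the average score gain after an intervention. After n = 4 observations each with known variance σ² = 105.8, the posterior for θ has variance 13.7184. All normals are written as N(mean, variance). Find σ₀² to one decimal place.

σ₀² = 28.5

Posterior precision equals prior precision plus data precision: 1/σ_n² = 1/σ₀² + n/σ².
So 1/σ₀² = 1/13.7184 − 4/105.8 = 0.072895 − 0.037807 = 0.035088.
Hence σ₀² = 1/0.035088 ≈ 28.5.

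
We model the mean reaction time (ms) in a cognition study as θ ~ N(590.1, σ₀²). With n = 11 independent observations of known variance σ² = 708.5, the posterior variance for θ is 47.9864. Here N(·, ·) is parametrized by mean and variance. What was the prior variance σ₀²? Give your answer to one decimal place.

Posterior precision equals prior precision plus data precision: 1/σ_n² = 1/σ₀² + n/σ².
So 1/σ₀² = 1/47.9864 − 11/708.5 = 0.020839 − 0.015526 = 0.005313.
Hence σ₀² = 1/0.005313 ≈ 188.2.

σ₀² = 188.2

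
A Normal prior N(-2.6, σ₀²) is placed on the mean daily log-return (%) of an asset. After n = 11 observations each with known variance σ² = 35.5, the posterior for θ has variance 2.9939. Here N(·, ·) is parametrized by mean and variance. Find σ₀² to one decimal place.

Posterior precision equals prior precision plus data precision: 1/σ_n² = 1/σ₀² + n/σ².
So 1/σ₀² = 1/2.9939 − 11/35.5 = 0.334012 − 0.309859 = 0.024153.
Hence σ₀² = 1/0.024153 ≈ 41.4.

σ₀² = 41.4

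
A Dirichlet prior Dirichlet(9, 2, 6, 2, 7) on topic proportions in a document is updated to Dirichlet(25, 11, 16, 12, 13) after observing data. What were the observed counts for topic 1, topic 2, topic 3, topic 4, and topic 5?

counts (16, 9, 10, 10, 6)

For a Dirichlet(α) prior with multinomial counts c, the posterior is Dirichlet(α + c) componentwise.
Counts are posterior − prior componentwise: 25−9=16, 11−2=9, 16−6=10, 12−2=10, 13−7=6.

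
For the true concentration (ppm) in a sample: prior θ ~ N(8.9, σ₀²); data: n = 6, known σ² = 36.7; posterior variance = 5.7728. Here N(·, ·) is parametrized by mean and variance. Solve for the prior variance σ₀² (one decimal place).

σ₀² = 102.7

Posterior precision equals prior precision plus data precision: 1/σ_n² = 1/σ₀² + n/σ².
So 1/σ₀² = 1/5.7728 − 6/36.7 = 0.173226 − 0.163488 = 0.009738.
Hence σ₀² = 1/0.009738 ≈ 102.7.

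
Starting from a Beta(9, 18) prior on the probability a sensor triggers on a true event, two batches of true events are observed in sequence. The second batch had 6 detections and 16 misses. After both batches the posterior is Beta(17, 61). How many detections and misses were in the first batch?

2 detections and 27 misses

Sequential conjugate updates are equivalent to a single update on the pooled data, so total successes = posterior α − prior α and total failures = posterior β − prior β.
Total across both batches: 17−9=8 detections, 61−18=43 misses.
Subtract the second batch: 8−6=2 detections and 43−16=27 misses.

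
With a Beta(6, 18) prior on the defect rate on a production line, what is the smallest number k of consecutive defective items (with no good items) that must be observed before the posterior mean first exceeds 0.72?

k = 41

After k defective items and 0 good items the posterior is Beta(6+k, 18), with mean (6+k)/(6+18+k).
Set (6+k)/(24+k) > 0.72 and solve: k > (0.72·24 − 6)/(1 − 0.72) = 40.286.
The smallest integer exceeding 40.286 is 41, and checking k=41: (47)/(65) = 0.7231 > 0.72.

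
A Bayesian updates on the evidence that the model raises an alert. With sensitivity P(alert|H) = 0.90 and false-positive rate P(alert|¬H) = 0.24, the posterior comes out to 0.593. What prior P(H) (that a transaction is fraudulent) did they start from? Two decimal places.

Bayes' rule in odds form gives O(H|E) = O(H)·[P(E|H)/P(E|¬H)], hence O(H) = O(H|E)/LR.
Posterior odds = 0.593/(1−0.593) = 1.4570. LR = 0.90/0.24 = 3.7500.
Prior odds = 1.4570/3.7500 = 0.3885, so P(H) = 0.3885/(1+0.3885) ≈ 0.28.

P(H) = 0.28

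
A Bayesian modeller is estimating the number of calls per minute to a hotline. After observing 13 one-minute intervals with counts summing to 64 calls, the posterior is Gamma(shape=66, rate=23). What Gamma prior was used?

Gamma(shape=2, rate=10)

A Gamma(α, β) prior (rate parametrization) on a Poisson rate with n observations summing to S gives posterior Gamma(α+S, β+n).
So α = 66 − 64 = 2 and β = 23 − 13 = 10.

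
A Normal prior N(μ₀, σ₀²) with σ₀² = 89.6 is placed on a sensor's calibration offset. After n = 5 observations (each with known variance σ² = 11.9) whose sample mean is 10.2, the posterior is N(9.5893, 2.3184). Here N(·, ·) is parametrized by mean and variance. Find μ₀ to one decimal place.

μ₀ = -13.4

The posterior mean is a precision-weighted average: μ_n = (τ₀μ₀ + τ_data·x̄)/(τ₀+τ_data), with τ₀=1/σ₀² and τ_data=n/σ².
Here τ₀ = 1/89.6 = 0.011161 and τ_data = 5/11.9 = 0.420168, so τ_n = 0.431329.
Rearranging for μ₀: μ₀ = (μ_n·τ_n − τ_data·x̄)/τ₀ = (9.5893·0.431329 − 0.420168·10.2) / 0.011161 = -0.149570/0.011161 ≈ -13.4.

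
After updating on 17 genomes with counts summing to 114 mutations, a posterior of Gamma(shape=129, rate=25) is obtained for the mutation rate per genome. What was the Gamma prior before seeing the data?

Gamma–Poisson conjugacy: posterior shape = α + Σxᵢ, posterior rate = β + n.
So α = 129 − 114 = 15 and β = 25 − 17 = 8.

Gamma(shape=15, rate=8)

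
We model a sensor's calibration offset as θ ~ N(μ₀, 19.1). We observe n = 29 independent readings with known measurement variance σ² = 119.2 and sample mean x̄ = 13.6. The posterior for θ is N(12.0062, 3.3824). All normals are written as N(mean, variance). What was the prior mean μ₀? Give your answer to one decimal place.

The posterior mean is a precision-weighted average: μ_n = (τ₀μ₀ + τ_data·x̄)/(τ₀+τ_data), with τ₀=1/σ₀² and τ_data=n/σ².
Here τ₀ = 1/19.1 = 0.052356 and τ_data = 29/119.2 = 0.243289, so τ_n = 0.295645.
Rearranging for μ₀: μ₀ = (μ_n·τ_n − τ_data·x̄)/τ₀ = (12.0062·0.295645 − 0.243289·13.6) / 0.052356 = 0.240843/0.052356 ≈ 4.6.

μ₀ = 4.6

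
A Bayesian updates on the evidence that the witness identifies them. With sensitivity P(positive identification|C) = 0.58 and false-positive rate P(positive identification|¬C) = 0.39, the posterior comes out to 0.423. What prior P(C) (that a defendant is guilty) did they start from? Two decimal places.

Bayes' rule in odds form gives O(C|E) = O(C)·[P(E|C)/P(E|¬C)], hence O(C) = O(C|E)/LR.
Posterior odds = 0.423/(1−0.423) = 0.7331. LR = 0.58/0.39 = 1.4872.
Prior odds = 0.7331/1.4872 = 0.4929, so P(C) = 0.4929/(1+0.4929) ≈ 0.33.

P(C) = 0.33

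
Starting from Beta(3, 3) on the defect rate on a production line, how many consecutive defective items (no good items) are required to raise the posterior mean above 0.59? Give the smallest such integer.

After k defective items and 0 good items the posterior is Beta(3+k, 3), with mean (3+k)/(3+3+k).
Set (3+k)/(6+k) > 0.59 and solve: k > (0.59·6 − 3)/(1 − 0.59) = 1.317.
The smallest integer exceeding 1.317 is 2.

k = 2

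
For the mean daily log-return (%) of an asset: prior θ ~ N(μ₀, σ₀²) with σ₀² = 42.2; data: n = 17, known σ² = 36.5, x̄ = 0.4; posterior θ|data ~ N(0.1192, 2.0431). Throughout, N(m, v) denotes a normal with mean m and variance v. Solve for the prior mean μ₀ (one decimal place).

μ₀ = -5.4

The posterior mean is a precision-weighted average: μ_n = (τ₀μ₀ + τ_data·x̄)/(τ₀+τ_data), with τ₀=1/σ₀² and τ_data=n/σ².
Here τ₀ = 1/42.2 = 0.023697 and τ_data = 17/36.5 = 0.465753, so τ_n = 0.489450.
Rearranging for μ₀: μ₀ = (μ_n·τ_n − τ_data·x̄)/τ₀ = (0.1192·0.489450 − 0.465753·0.4) / 0.023697 = -0.127959/0.023697 ≈ -5.4.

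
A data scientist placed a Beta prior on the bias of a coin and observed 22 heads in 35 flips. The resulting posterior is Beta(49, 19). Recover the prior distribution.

A Beta(α, β) prior with s successes and f failures in binomial data gives a Beta(α+s, β+f) posterior.
Subtract the data counts: 49−22=27, 19−13=6.

Beta(27, 6)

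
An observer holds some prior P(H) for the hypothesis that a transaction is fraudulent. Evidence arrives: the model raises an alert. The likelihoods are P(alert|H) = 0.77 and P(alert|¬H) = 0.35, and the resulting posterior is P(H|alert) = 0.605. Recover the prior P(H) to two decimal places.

P(H) = 0.41

Bayes' rule in odds form gives O(H|E) = O(H)·[P(E|H)/P(E|¬H)], hence O(H) = O(H|E)/LR.
Posterior odds = 0.605/(1−0.605) = 1.5316. LR = 0.77/0.35 = 2.2000.
Prior odds = 1.5316/2.2000 = 0.6962, so P(H) = 0.6962/(1+0.6962) ≈ 0.41.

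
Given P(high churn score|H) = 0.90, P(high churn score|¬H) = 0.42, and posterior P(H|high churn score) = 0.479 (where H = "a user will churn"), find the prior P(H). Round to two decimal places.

Bayes' rule in odds form gives O(H|E) = O(H)·[P(E|H)/P(E|¬H)], hence O(H) = O(H|E)/LR.
Posterior odds = 0.479/(1−0.479) = 0.9194. LR = 0.90/0.42 = 2.1429.
Prior odds = 0.9194/2.1429 = 0.4290, so P(H) = 0.4290/(1+0.4290) ≈ 0.30.

P(H) = 0.30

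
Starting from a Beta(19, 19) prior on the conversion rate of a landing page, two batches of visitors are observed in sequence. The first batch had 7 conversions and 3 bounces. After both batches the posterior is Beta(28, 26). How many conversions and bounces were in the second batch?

Because Beta–binomial updating is additive in the counts, the combined data contributed (α_post−α_prior, β_post−β_prior) successes and failures.
Total across both batches: 28−19=9 conversions, 26−19=7 bounces.
Subtract the first batch: 9−7=2 conversions and 7−3=4 bounces.

2 conversions and 4 bounces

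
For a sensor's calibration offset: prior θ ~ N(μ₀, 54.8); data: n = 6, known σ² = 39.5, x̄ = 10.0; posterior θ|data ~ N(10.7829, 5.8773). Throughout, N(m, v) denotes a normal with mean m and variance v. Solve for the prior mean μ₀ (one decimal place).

With known observation variance, the Normal–Normal posterior has precision τ_n = τ₀ + n/σ² and mean μ_n = (τ₀μ₀ + (n/σ²)x̄)/τ_n.
Here τ₀ = 1/54.8 = 0.018248 and τ_data = 6/39.5 = 0.151899, so τ_n = 0.170147.
Rearranging for μ₀: μ₀ = (μ_n·τ_n − τ_data·x̄)/τ₀ = (10.7829·0.170147 − 0.151899·10.0) / 0.018248 = 0.315688/0.018248 ≈ 17.3.

μ₀ = 17.3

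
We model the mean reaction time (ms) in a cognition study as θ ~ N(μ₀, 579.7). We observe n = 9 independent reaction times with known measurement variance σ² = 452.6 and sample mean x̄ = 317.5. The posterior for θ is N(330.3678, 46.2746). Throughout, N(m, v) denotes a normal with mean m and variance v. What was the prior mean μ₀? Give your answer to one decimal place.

μ₀ = 478.7

With known observation variance, the Normal–Normal posterior has precision τ_n = τ₀ + n/σ² and mean μ_n = (τ₀μ₀ + (n/σ²)x̄)/τ_n.
Here τ₀ = 1/579.7 = 0.001725 and τ_data = 9/452.6 = 0.019885, so τ_n = 0.021610.
Rearranging for μ₀: μ₀ = (μ_n·τ_n − τ_data·x̄)/τ₀ = (330.3678·0.021610 − 0.019885·317.5) / 0.001725 = 0.825761/0.001725 ≈ 478.7.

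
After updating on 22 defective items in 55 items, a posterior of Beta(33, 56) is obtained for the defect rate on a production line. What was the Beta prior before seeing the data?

Beta(11, 23)

Beta is conjugate to the binomial likelihood: posterior = Beta(α+s, β+f).
So α = 33 − 22 = 11 and β = 56 − 33 = 23.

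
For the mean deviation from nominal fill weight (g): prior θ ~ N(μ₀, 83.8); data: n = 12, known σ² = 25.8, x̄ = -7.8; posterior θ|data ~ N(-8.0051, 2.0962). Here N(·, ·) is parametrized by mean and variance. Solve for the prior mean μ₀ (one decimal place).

μ₀ = -16.0

With known observation variance, the Normal–Normal posterior has precision τ_n = τ₀ + n/σ² and mean μ_n = (τ₀μ₀ + (n/σ²)x̄)/τ_n.
Here τ₀ = 1/83.8 = 0.011933 and τ_data = 12/25.8 = 0.465116, so τ_n = 0.477049.
Rearranging for μ₀: μ₀ = (μ_n·τ_n − τ_data·x̄)/τ₀ = (-8.0051·0.477049 − 0.465116·-7.8) / 0.011933 = -0.190920/0.011933 ≈ -16.0.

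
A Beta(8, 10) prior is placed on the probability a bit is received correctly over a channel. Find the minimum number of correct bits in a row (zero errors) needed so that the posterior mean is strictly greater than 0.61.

k = 8

After k correct bits and 0 errors the posterior is Beta(8+k, 10), with mean (8+k)/(8+10+k).
Set (8+k)/(18+k) > 0.61 and solve: k > (0.61·18 − 8)/(1 − 0.61) = 7.641.
The smallest integer exceeding 7.641 is 8, and checking k=8: (16)/(26) = 0.6154 > 0.61.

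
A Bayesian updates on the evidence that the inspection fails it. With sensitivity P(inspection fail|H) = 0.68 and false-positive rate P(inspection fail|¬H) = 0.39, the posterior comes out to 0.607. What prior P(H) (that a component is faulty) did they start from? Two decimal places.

P(H) = 0.47

Bayes' rule in odds form gives O(H|E) = O(H)·[P(E|H)/P(E|¬H)], hence O(H) = O(H|E)/LR.
Posterior odds = 0.607/(1−0.607) = 1.5445. LR = 0.68/0.39 = 1.7436.
Prior odds = 1.5445/1.7436 = 0.8858, so P(H) = 0.8858/(1+0.8858) ≈ 0.47.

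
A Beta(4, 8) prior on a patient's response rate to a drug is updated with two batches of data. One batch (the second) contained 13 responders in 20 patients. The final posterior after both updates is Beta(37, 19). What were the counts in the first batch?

20 responders and 4 non-responders

Because Beta–binomial updating is additive in the counts, the combined data contributed (α_post−α_prior, β_post−β_prior) successes and failures.
Total across both batches: 37−4=33 responders, 19−8=11 non-responders.
Subtract the second batch: 33−13=20 responders and 11−7=4 non-responders.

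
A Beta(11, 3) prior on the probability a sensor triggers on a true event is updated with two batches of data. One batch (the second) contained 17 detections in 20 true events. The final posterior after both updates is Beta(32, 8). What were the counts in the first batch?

Sequential conjugate updates are equivalent to a single update on the pooled data, so total successes = posterior α − prior α and total failures = posterior β − prior β.
Total across both batches: 32−11=21 detections, 8−3=5 misses.
Subtract the second batch: 21−17=4 detections and 5−3=2 misses.

4 detections and 2 misses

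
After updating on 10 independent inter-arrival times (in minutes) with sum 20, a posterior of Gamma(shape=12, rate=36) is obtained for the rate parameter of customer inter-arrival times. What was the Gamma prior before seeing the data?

Gamma–exponential conjugacy: posterior shape = α + n, posterior rate = β + Σtᵢ.
So α = 12 − 10 = 2 and β = 36 − 20 = 16.

Gamma(shape=2, rate=16)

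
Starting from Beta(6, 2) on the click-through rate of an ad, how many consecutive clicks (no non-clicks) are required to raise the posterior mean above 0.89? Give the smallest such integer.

k = 11

After k clicks and 0 non-clicks the posterior is Beta(6+k, 2), with mean (6+k)/(6+2+k).
Set (6+k)/(8+k) > 0.89 and solve: k > (0.89·8 − 6)/(1 − 0.89) = 10.182.
The smallest integer exceeding 10.182 is 11.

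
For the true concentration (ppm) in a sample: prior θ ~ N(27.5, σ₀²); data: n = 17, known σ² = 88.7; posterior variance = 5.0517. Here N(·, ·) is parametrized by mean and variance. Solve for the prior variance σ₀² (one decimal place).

σ₀² = 158.8

For the Normal–Normal model with known σ², precisions add: τ_n = τ₀ + n/σ².
So 1/σ₀² = 1/5.0517 − 17/88.7 = 0.197953 − 0.191657 = 0.006296.
Hence σ₀² = 1/0.006296 ≈ 158.8.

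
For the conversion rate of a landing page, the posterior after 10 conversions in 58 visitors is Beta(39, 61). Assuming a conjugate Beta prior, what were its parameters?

Beta(29, 13)

A Beta(α, β) prior with s successes and f failures in binomial data gives a Beta(α+s, β+f) posterior.
So α = 39 − 10 = 29 and β = 61 − 48 = 13.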